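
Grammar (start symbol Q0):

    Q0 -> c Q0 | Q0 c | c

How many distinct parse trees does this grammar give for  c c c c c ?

Parse trees for c c c c c (showing first 6 of 16):
  [Q0 c [Q0 c [Q0 c [Q0 c [Q0 c]]]]]
  [Q0 c [Q0 c [Q0 c [Q0 [Q0 c] c]]]]
  [Q0 c [Q0 c [Q0 [Q0 c [Q0 c]] c]]]
  [Q0 c [Q0 c [Q0 [Q0 [Q0 c] c] c]]]
  [Q0 c [Q0 [Q0 c [Q0 c [Q0 c]]] c]]
  [Q0 c [Q0 [Q0 c [Q0 [Q0 c] c]] c]]

16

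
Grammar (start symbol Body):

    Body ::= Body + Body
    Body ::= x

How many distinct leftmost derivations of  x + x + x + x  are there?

Parse trees for x + x + x + x:
  [Body [Body x] + [Body [Body x] + [Body [Body x] + [Body x]]]]
  [Body [Body x] + [Body [Body [Body x] + [Body x]] + [Body x]]]
  [Body [Body [Body x] + [Body x]] + [Body [Body x] + [Body x]]]
  [Body [Body [Body x] + [Body [Body x] + [Body x]]] + [Body x]]
  [Body [Body [Body [Body x] + [Body x]] + [Body x]] + [Body x]]

5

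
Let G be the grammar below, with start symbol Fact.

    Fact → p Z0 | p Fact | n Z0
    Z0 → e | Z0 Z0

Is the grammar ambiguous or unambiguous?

Ambiguous

Witness: n e e e

Derivation 1: Fact ⇒ n Z0 ⇒ n Z0 Z0 ⇒ n e Z0 ⇒ n e Z0 Z0 ⇒ n e e Z0 ⇒ n e e e
Derivation 2: Fact ⇒ n Z0 ⇒ n Z0 Z0 ⇒ n Z0 Z0 Z0 ⇒ n e Z0 Z0 ⇒ n e e Z0 ⇒ n e e e

Two distinct leftmost derivations for the same string.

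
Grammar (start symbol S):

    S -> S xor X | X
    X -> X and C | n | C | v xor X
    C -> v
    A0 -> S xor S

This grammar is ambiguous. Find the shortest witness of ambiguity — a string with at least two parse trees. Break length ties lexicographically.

v xor n

length 1: no string has ≥2 trees
length 3: v xor n has 2 parse trees

Two derivations of v xor n:
  S ⇒ S xor X ⇒ X xor X ⇒ C xor X ⇒ v xor X ⇒ v xor n
  S ⇒ X ⇒ v xor X ⇒ v xor n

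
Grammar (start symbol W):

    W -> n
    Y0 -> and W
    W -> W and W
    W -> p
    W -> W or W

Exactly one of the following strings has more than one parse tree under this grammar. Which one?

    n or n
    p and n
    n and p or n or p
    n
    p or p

n or n: 1 tree
p and n: 1 tree
n and p or n or p: 5 trees
n: 1 tree
p or p: 1 tree

n and p or n or p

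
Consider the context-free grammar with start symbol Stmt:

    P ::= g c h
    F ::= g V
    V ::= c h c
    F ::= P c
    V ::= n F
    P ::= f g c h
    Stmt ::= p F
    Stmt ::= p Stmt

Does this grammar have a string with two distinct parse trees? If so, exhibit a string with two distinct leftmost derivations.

Witness: p g c h c

Derivation 1: Stmt ⇒ p F ⇒ p g V ⇒ p g c h c
Derivation 2: Stmt ⇒ p F ⇒ p P c ⇒ p g c h c

Two distinct leftmost derivations for the same string.

Ambiguous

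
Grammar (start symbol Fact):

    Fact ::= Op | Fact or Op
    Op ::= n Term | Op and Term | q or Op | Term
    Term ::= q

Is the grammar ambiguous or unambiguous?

Ambiguous

Witness: q or q

Derivation 1: Fact ⇒ Op ⇒ q or Op ⇒ q or Term ⇒ q or q
Derivation 2: Fact ⇒ Fact or Op ⇒ Op or Op ⇒ Term or Op ⇒ q or Op ⇒ q or Term ⇒ q or q

Two distinct leftmost derivations for the same string.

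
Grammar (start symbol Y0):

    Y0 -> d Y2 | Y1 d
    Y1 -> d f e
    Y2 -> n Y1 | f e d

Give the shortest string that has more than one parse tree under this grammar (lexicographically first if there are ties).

length 4: d f e d has 2 parse trees

Two derivations of d f e d:
  Y0 ⇒ d Y2 ⇒ d f e d
  Y0 ⇒ Y1 d ⇒ d f e d

d f e d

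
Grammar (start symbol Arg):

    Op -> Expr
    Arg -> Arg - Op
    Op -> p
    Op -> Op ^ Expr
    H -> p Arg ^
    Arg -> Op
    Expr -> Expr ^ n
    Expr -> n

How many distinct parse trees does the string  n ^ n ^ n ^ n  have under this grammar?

8

Parse trees for n ^ n ^ n ^ n:
  [Arg [Op [Expr [Expr [Expr [Expr n] ^ n] ^ n] ^ n]]]
  [Arg [Op [Op [Expr n]] ^ [Expr [Expr [Expr n] ^ n] ^ n]]]
  [Arg [Op [Op [Expr [Expr n] ^ n]] ^ [Expr [Expr n] ^ n]]]
  [Arg [Op [Op [Op [Expr n]] ^ [Expr n]] ^ [Expr [Expr n] ^ n]]]
  [Arg [Op [Op [Expr [Expr [Expr n] ^ n] ^ n]] ^ [Expr n]]]
  [Arg [Op [Op [Op [Expr n]] ^ [Expr [Expr n] ^ n]] ^ [Expr n]]]
  [Arg [Op [Op [Op [Expr [Expr n] ^ n]] ^ [Expr n]] ^ [Expr n]]]
  [Arg [Op [Op [Op [Op [Expr n]] ^ [Expr n]] ^ [Expr n]] ^ [Expr n]]]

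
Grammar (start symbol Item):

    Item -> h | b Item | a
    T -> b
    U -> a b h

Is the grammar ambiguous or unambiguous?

(T, U are unreachable from Item, so their rules don't affect L(Item).) The reachable rules are right-linear with at most one rule per (nonterminal, next-terminal) pair. Each input token forces the next rule, so parsing is deterministic.

Unambiguous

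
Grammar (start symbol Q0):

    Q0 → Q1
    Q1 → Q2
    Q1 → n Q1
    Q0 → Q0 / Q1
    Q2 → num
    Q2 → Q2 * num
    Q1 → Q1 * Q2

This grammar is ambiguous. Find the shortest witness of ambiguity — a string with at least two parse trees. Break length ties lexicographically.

num * num

length 1: no string has ≥2 trees
length 2: no string has ≥2 trees
length 3: num * num has 2 parse trees

Two derivations of num * num:
  Q0 ⇒ Q1 ⇒ Q2 ⇒ Q2 * num ⇒ num * num
  Q0 ⇒ Q1 ⇒ Q1 * Q2 ⇒ Q2 * Q2 ⇒ num * Q2 ⇒ num * num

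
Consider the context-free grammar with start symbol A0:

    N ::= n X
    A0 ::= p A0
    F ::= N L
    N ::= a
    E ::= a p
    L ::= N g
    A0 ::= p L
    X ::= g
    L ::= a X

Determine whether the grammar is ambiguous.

Witness: p a g

Derivation 1: A0 ⇒ p L ⇒ p N g ⇒ p a g
Derivation 2: A0 ⇒ p L ⇒ p a X ⇒ p a g

Two distinct leftmost derivations for the same string.

Ambiguous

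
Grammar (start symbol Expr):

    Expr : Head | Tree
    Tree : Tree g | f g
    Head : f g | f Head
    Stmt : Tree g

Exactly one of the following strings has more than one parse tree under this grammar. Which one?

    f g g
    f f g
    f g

f g

f g g: 1 tree
f f g: 1 tree
f g: 2 trees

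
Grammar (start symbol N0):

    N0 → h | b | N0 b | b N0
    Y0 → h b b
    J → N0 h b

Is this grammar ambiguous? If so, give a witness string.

Ambiguous

Witness: b b

Derivation 1: N0 ⇒ N0 b ⇒ b b
Derivation 2: N0 ⇒ b N0 ⇒ b b

Two distinct leftmost derivations for the same string.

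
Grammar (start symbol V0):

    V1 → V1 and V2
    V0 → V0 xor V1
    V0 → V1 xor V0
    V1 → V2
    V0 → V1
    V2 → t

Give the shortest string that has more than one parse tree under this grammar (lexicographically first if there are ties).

t xor t

length 1: no string has ≥2 trees
length 3: t xor t has 2 parse trees

Two derivations of t xor t:
  V0 ⇒ V0 xor V1 ⇒ V1 xor V1 ⇒ V2 xor V1 ⇒ t xor V1 ⇒ t xor V2 ⇒ t xor t
  V0 ⇒ V1 xor V0 ⇒ V2 xor V0 ⇒ t xor V0 ⇒ t xor V1 ⇒ t xor V2 ⇒ t xor t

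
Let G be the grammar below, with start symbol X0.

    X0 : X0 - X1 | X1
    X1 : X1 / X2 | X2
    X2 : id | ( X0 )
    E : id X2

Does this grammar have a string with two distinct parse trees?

(E is unreachable from X0, so its rules don't affect L(X0).) This is a standard precedence ladder (X0 over X1 over X2), with each level left-recursive on its own operator ('-' at X0, '/' at X1). That structure is LR(1), hence unambiguous.

Unambiguous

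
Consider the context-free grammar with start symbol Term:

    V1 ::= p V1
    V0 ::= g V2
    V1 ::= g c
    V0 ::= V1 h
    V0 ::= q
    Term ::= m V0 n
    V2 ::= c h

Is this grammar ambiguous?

Ambiguous

Witness: m g c h n

Derivation 1: Term ⇒ m V0 n ⇒ m g V2 n ⇒ m g c h n
Derivation 2: Term ⇒ m V0 n ⇒ m V1 h n ⇒ m g c h n

Two distinct leftmost derivations for the same string.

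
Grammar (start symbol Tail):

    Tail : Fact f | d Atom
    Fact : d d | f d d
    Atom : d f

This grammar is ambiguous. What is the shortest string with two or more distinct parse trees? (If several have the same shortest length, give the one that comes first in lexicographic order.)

length 3: d d f has 2 parse trees

Two derivations of d d f:
  Tail ⇒ Fact f ⇒ d d f
  Tail ⇒ d Atom ⇒ d d f

d d f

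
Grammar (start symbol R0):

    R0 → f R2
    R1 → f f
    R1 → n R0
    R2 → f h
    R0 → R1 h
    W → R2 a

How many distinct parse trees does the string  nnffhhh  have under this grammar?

Parse trees for nnffhhh:
  [R0 [R1 n [R0 [R1 n [R0 f [R2 f h]]] h]] h]
  [R0 [R1 n [R0 [R1 n [R0 [R1 f f] h]] h]] h]

2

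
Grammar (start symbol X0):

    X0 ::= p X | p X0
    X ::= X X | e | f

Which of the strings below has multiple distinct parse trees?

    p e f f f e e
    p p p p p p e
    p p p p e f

p e f f f e e: 42 trees
p p p p p p e: 1 tree
p p p p e f: 1 tree

p e f f f e e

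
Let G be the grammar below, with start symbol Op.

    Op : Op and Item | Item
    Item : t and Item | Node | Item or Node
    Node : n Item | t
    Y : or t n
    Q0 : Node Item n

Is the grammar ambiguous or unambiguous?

Ambiguous

Witness: t and t

Derivation 1: Op ⇒ Op and Item ⇒ Item and Item ⇒ Node and Item ⇒ t and Item ⇒ t and Node ⇒ t and t
Derivation 2: Op ⇒ Item ⇒ t and Item ⇒ t and Node ⇒ t and t

Two distinct leftmost derivations for the same string.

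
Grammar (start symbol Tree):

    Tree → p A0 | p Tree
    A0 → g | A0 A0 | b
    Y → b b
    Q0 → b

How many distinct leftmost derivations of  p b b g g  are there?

Parse trees for p b b g g:
  [Tree p [A0 [A0 b] [A0 [A0 b] [A0 [A0 g] [A0 g]]]]]
  [Tree p [A0 [A0 b] [A0 [A0 [A0 b] [A0 g]] [A0 g]]]]
  [Tree p [A0 [A0 [A0 b] [A0 b]] [A0 [A0 g] [A0 g]]]]
  [Tree p [A0 [A0 [A0 b] [A0 [A0 b] [A0 g]]] [A0 g]]]
  [Tree p [A0 [A0 [A0 [A0 b] [A0 b]] [A0 g]] [A0 g]]]

5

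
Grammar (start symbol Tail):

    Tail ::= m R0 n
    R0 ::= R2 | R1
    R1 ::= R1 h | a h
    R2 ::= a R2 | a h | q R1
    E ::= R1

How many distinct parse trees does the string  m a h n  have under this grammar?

2

Parse trees for m a h n:
  [Tail m [R0 [R2 a h]] n]
  [Tail m [R0 [R1 a h]] n]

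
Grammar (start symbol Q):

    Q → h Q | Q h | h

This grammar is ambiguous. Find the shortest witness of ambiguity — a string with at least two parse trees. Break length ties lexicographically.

h h

length 1: no string has ≥2 trees
length 2: h h has 2 parse trees

Two derivations of h h:
  Q ⇒ h Q ⇒ h h
  Q ⇒ Q h ⇒ h h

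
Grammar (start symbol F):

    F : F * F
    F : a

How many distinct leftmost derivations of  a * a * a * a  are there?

Parse trees for a * a * a * a:
  [F [F a] * [F [F a] * [F [F a] * [F a]]]]
  [F [F a] * [F [F [F a] * [F a]] * [F a]]]
  [F [F [F a] * [F a]] * [F [F a] * [F a]]]
  [F [F [F a] * [F [F a] * [F a]]] * [F a]]
  [F [F [F [F a] * [F a]] * [F a]] * [F a]]

5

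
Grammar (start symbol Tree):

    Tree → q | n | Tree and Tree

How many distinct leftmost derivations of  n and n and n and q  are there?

Parse trees for n and n and n and q:
  [Tree [Tree n] and [Tree [Tree n] and [Tree [Tree n] and [Tree q]]]]
  [Tree [Tree n] and [Tree [Tree [Tree n] and [Tree n]] and [Tree q]]]
  [Tree [Tree [Tree n] and [Tree n]] and [Tree [Tree n] and [Tree q]]]
  [Tree [Tree [Tree n] and [Tree [Tree n] and [Tree n]]] and [Tree q]]
  [Tree [Tree [Tree [Tree n] and [Tree n]] and [Tree n]] and [Tree q]]

5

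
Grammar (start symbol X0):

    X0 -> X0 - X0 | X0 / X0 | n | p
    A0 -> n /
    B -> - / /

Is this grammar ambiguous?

Witness: n - n - n

Derivation 1: X0 ⇒ X0 - X0 ⇒ X0 - X0 - X0 ⇒ n - X0 - X0 ⇒ n - n - X0 ⇒ n - n - n
Derivation 2: X0 ⇒ X0 - X0 ⇒ n - X0 ⇒ n - X0 - X0 ⇒ n - n - X0 ⇒ n - n - n

Two distinct leftmost derivations for the same string.

Ambiguous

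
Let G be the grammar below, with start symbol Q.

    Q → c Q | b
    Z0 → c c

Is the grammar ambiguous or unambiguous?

Only Q is reachable from Q; ignoring the rest: The reachable rules are right-linear with at most one rule per (nonterminal, next-terminal) pair. Each input token forces the next rule, so parsing is deterministic.

Unambiguous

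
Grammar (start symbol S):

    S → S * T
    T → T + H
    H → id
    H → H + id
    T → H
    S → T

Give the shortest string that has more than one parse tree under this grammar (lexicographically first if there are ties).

length 1: no string has ≥2 trees
length 3: id + id has 2 parse trees

Two derivations of id + id:
  S ⇒ T ⇒ T + H ⇒ H + H ⇒ id + H ⇒ id + id
  S ⇒ T ⇒ H ⇒ H + id ⇒ id + id

id + id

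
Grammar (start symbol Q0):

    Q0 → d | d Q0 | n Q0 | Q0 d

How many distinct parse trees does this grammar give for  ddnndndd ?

8

Parse trees for ddnndndd:
  [Q0 d [Q0 d [Q0 n [Q0 n [Q0 d [Q0 n [Q0 d [Q0 d]]]]]]]]
  [Q0 d [Q0 d [Q0 n [Q0 n [Q0 d [Q0 n [Q0 [Q0 d] d]]]]]]]
  [Q0 d [Q0 d [Q0 n [Q0 n [Q0 d [Q0 [Q0 n [Q0 d]] d]]]]]]
  [Q0 d [Q0 d [Q0 n [Q0 n [Q0 [Q0 d [Q0 n [Q0 d]]] d]]]]]
  [Q0 d [Q0 d [Q0 n [Q0 [Q0 n [Q0 d [Q0 n [Q0 d]]]] d]]]]
  [Q0 d [Q0 d [Q0 [Q0 n [Q0 n [Q0 d [Q0 n [Q0 d]]]]] d]]]
  [Q0 d [Q0 [Q0 d [Q0 n [Q0 n [Q0 d [Q0 n [Q0 d]]]]]] d]]
  [Q0 [Q0 d [Q0 d [Q0 n [Q0 n [Q0 d [Q0 n [Q0 d]]]]]]] d]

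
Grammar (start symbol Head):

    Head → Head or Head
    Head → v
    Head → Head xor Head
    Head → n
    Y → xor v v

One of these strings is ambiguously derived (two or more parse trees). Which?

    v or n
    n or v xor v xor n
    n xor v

v or n: 1 tree
n or v xor v xor n: 5 trees
n xor v: 1 tree

n or v xor v xor n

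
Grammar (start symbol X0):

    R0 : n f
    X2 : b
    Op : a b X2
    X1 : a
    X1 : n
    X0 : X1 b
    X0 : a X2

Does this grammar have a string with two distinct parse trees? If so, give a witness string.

Witness: a b

Derivation 1: X0 ⇒ X1 b ⇒ a b
Derivation 2: X0 ⇒ a X2 ⇒ a b

Two distinct leftmost derivations for the same string.

Ambiguous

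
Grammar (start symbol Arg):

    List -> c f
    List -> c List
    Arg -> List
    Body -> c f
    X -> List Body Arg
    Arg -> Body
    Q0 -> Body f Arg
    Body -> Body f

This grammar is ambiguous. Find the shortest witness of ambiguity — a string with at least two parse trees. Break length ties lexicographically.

c f

length 2: c f has 2 parse trees

Two derivations of c f:
  Arg ⇒ List ⇒ c f
  Arg ⇒ Body ⇒ c f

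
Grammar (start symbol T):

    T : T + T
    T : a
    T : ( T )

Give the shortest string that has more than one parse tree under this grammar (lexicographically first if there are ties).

length 1: no string has ≥2 trees
length 3: no string has ≥2 trees
length 5: a + a + a has 2 parse trees

Two derivations of a + a + a:
  T ⇒ T + T ⇒ T + T + T ⇒ a + T + T ⇒ a + a + T ⇒ a + a + a
  T ⇒ T + T ⇒ a + T ⇒ a + T + T ⇒ a + a + T ⇒ a + a + a

a + a + a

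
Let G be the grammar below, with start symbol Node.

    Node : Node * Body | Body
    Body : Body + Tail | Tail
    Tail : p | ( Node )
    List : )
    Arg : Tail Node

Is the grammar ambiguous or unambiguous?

Only Node, Body, Tail are reachable from Node; ignoring the rest: Node → Node * Body | Body  ;  Body → Body + Tail | Tail  — a left-associative chain with Tail at the bottom. Each string factors uniquely by precedence.

Unambiguous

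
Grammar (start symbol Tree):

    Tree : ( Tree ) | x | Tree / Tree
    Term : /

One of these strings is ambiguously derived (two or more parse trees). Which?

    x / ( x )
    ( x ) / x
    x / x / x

x / x / x

x / ( x ): 1 tree
( x ) / x: 1 tree
x / x / x: 2 trees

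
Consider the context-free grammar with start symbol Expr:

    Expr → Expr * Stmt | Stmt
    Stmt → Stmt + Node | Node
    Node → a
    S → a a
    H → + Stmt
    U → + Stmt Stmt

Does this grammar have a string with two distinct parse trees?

(S, H, U are unreachable from Expr, so their rules don't affect L(Expr).) The grammar is stratified — Expr handles '*' (left-recursive), Stmt handles '+', Node atoms. Each operator has a fixed associativity and precedence level, so every string has one parse.

Unambiguous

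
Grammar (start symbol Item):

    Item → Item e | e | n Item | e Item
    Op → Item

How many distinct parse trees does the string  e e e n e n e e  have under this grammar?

8

Parse trees for e e e n e n e e:
  [Item [Item e [Item e [Item e [Item n [Item e [Item n [Item e]]]]]]] e]
  [Item e [Item [Item e [Item e [Item n [Item e [Item n [Item e]]]]]] e]]
  [Item e [Item e [Item [Item e [Item n [Item e [Item n [Item e]]]]] e]]]
  [Item e [Item e [Item e [Item [Item n [Item e [Item n [Item e]]]] e]]]]
  [Item e [Item e [Item e [Item n [Item [Item e [Item n [Item e]]] e]]]]]
  [Item e [Item e [Item e [Item n [Item e [Item [Item n [Item e]] e]]]]]]
  [Item e [Item e [Item e [Item n [Item e [Item n [Item [Item e] e]]]]]]]
  [Item e [Item e [Item e [Item n [Item e [Item n [Item e [Item e]]]]]]]]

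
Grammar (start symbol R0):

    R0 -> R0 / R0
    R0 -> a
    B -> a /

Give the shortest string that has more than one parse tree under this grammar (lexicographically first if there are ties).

a / a / a

length 1: no string has ≥2 trees
length 3: no string has ≥2 trees
length 5: a / a / a has 2 parse trees

Two derivations of a / a / a:
  R0 ⇒ R0 / R0 ⇒ R0 / R0 / R0 ⇒ a / R0 / R0 ⇒ a / a / R0 ⇒ a / a / a
  R0 ⇒ R0 / R0 ⇒ a / R0 ⇒ a / R0 / R0 ⇒ a / a / R0 ⇒ a / a / a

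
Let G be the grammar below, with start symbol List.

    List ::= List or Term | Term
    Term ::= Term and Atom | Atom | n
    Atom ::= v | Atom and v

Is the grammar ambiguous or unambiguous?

Witness: v and v

Derivation 1: List ⇒ Term ⇒ Term and Atom ⇒ Atom and Atom ⇒ v and Atom ⇒ v and v
Derivation 2: List ⇒ Term ⇒ Atom ⇒ Atom and v ⇒ v and v

Two distinct leftmost derivations for the same string.

Ambiguous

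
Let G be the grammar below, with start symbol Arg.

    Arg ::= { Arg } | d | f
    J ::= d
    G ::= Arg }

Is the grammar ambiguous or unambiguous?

Only Arg is reachable from Arg; ignoring the rest: L(Arg) is { openⁿ atom closeⁿ : n ≥ 0 }. The bracket depth fixes n, and the derivation is forced at every step.

Unambiguous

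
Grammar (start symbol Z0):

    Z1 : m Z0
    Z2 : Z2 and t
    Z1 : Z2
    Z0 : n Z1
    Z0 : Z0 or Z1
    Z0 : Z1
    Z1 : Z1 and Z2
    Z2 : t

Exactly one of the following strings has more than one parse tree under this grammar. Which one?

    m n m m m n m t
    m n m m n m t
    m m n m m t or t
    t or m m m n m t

m n m m m n m t: 1 tree
m n m m n m t: 1 tree
m m n m m t or t: 5 trees
t or m m m n m t: 1 tree

m m n m m t or t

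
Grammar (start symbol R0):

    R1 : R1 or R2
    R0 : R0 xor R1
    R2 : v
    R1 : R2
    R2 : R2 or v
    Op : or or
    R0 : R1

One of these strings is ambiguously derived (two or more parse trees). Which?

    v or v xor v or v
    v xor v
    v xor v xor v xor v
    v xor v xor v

v or v xor v or v: 4 trees
v xor v: 1 tree
v xor v xor v xor v: 1 tree
v xor v xor v: 1 tree

v or v xor v or v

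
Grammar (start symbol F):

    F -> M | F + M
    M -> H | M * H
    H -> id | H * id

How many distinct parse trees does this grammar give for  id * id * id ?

Parse trees for id * id * id:
  [F [M [H [H [H id] * id] * id]]]
  [F [M [M [H id]] * [H [H id] * id]]]
  [F [M [M [H [H id] * id]] * [H id]]]
  [F [M [M [M [H id]] * [H id]] * [H id]]]

4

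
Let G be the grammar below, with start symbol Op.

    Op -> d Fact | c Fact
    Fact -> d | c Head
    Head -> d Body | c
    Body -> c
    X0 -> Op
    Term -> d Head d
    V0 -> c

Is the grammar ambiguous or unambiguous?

(X0, Term, V0 are unreachable from Op, so their rules don't affect L(Op).) Each reachable nonterminal has at most one production per leading terminal, and all productions are right-linear; the derivation is determined token-by-token.

Unambiguous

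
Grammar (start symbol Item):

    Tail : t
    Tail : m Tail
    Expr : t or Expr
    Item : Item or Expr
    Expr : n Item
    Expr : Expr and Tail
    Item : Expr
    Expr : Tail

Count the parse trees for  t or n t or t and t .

14

Parse trees for t or n t or t and t (showing first 6 of 14):
  [Item [Item [Expr [Tail t]]] or [Expr n [Item [Item [Expr [Tail t]]] or [Expr [Expr [Tail t]] and [Tail t]]]]]
  [Item [Item [Expr [Tail t]]] or [Expr n [Item [Expr t or [Expr [Expr [Tail t]] and [Tail t]]]]]]
  [Item [Item [Expr [Tail t]]] or [Expr n [Item [Expr [Expr t or [Expr [Tail t]]] and [Tail t]]]]]
  [Item [Item [Expr [Tail t]]] or [Expr [Expr n [Item [Item [Expr [Tail t]]] or [Expr [Tail t]]]] and [Tail t]]]
  [Item [Item [Expr [Tail t]]] or [Expr [Expr n [Item [Expr t or [Expr [Tail t]]]]] and [Tail t]]]
  [Item [Item [Item [Expr [Tail t]]] or [Expr n [Item [Expr [Tail t]]]]] or [Expr [Expr [Tail t]] and [Tail t]]]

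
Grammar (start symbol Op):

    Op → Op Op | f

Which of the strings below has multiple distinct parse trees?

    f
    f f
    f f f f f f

f: 1 tree
f f: 1 tree
f f f f f f: 42 trees

f f f f f f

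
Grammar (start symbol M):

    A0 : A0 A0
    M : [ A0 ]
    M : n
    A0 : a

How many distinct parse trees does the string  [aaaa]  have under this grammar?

Parse trees for [aaaa]:
  [M [ [A0 [A0 a] [A0 [A0 a] [A0 [A0 a] [A0 a]]]] ]]
  [M [ [A0 [A0 a] [A0 [A0 [A0 a] [A0 a]] [A0 a]]] ]]
  [M [ [A0 [A0 [A0 a] [A0 a]] [A0 [A0 a] [A0 a]]] ]]
  [M [ [A0 [A0 [A0 a] [A0 [A0 a] [A0 a]]] [A0 a]] ]]
  [M [ [A0 [A0 [A0 [A0 a] [A0 a]] [A0 a]] [A0 a]] ]]

5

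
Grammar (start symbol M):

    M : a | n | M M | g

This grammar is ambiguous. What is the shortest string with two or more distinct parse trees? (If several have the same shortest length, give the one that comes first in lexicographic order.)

a a a

length 1: no string has ≥2 trees
length 2: no string has ≥2 trees
length 3: a a a has 2 parse trees

Two derivations of a a a:
  M ⇒ M M ⇒ a M ⇒ a M M ⇒ a a M ⇒ a a a
  M ⇒ M M ⇒ M M M ⇒ a M M ⇒ a a M ⇒ a a a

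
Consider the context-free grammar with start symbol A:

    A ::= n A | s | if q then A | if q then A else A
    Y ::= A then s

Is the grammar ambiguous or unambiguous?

Ambiguous

Witness: if q then if q then s else s

Derivation 1: A ⇒ if q then A ⇒ if q then if q then A else A ⇒ if q then if q then s else A ⇒ if q then if q then s else s
Derivation 2: A ⇒ if q then A else A ⇒ if q then if q then A else A ⇒ if q then if q then s else A ⇒ if q then if q then s else s

Two distinct leftmost derivations for the same string.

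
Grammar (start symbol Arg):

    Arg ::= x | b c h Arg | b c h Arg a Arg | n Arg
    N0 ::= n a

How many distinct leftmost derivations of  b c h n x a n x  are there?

1

Parse trees for b c h n x a n x:
  [Arg b c h [Arg n [Arg x]] a [Arg n [Arg x]]]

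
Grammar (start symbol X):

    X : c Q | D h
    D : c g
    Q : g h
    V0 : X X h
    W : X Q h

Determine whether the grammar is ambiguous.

Witness: c g h

Derivation 1: X ⇒ c Q ⇒ c g h
Derivation 2: X ⇒ D h ⇒ c g h

Two distinct leftmost derivations for the same string.

Ambiguous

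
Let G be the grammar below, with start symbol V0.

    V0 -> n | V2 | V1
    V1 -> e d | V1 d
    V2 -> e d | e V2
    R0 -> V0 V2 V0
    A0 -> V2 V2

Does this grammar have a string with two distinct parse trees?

Witness: e d

Derivation 1: V0 ⇒ V2 ⇒ e d
Derivation 2: V0 ⇒ V1 ⇒ e d

Two distinct leftmost derivations for the same string.

Ambiguous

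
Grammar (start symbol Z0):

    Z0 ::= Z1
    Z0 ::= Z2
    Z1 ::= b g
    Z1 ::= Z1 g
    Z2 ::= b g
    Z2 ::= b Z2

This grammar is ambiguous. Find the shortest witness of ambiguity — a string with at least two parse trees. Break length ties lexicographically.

b g

length 2: b g has 2 parse trees

Two derivations of b g:
  Z0 ⇒ Z1 ⇒ b g
  Z0 ⇒ Z2 ⇒ b g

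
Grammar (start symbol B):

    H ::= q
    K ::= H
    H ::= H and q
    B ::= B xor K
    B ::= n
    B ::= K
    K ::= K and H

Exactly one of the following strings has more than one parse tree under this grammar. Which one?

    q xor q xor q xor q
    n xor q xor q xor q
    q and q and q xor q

q xor q xor q xor q: 1 tree
n xor q xor q xor q: 1 tree
q and q and q xor q: 4 trees

q and q and q xor q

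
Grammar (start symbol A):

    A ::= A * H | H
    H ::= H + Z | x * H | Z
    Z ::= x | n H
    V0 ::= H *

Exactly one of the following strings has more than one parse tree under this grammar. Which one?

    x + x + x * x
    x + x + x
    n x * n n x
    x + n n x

x + x + x * x: 1 tree
x + x + x: 1 tree
n x * n n x: 2 trees
x + n n x: 1 tree

n x * n n x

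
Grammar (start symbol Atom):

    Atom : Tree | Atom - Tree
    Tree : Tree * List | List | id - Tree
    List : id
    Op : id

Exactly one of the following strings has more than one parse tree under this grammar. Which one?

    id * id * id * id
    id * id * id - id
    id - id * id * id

id - id * id * id

id * id * id * id: 1 tree
id * id * id - id: 1 tree
id - id * id * id: 4 trees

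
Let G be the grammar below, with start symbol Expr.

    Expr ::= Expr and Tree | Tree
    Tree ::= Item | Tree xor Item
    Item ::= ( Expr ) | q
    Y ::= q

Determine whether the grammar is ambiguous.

(Y is unreachable from Expr, so its rules don't affect L(Expr).) This is a standard precedence ladder (Expr over Tree over Item), with each level left-recursive on its own operator ('and' at Expr, 'xor' at Tree). That structure is LR(1), hence unambiguous.

Unambiguous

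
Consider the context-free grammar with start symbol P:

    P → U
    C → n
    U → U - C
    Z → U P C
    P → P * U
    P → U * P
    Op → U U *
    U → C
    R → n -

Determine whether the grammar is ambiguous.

Ambiguous

Witness: n * n

Derivation 1: P ⇒ P * U ⇒ U * U ⇒ C * U ⇒ n * U ⇒ n * C ⇒ n * n
Derivation 2: P ⇒ U * P ⇒ C * P ⇒ n * P ⇒ n * U ⇒ n * C ⇒ n * n

Two distinct leftmost derivations for the same string.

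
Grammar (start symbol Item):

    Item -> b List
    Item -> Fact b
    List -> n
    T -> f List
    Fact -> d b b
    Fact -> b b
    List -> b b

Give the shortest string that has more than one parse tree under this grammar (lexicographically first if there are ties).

b b b

length 2: no string has ≥2 trees
length 3: b b b has 2 parse trees

Two derivations of b b b:
  Item ⇒ b List ⇒ b b b
  Item ⇒ Fact b ⇒ b b b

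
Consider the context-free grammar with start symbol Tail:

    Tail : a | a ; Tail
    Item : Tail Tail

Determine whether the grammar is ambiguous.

Unambiguous

(Item is unreachable from Tail, so its rules don't affect L(Tail).) The reachable grammar is A → atom sep A | atom. Each atom is followed by either the separator (recurse) or end-of-string (stop) — no choice point.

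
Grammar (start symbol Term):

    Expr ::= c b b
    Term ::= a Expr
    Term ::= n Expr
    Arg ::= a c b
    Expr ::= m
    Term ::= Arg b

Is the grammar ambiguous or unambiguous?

Ambiguous

Witness: a c b b

Derivation 1: Term ⇒ a Expr ⇒ a c b b
Derivation 2: Term ⇒ Arg b ⇒ a c b b

Two distinct leftmost derivations for the same string.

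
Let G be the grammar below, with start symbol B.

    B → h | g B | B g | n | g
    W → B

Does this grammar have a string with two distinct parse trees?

Witness: g g

Derivation 1: B ⇒ g B ⇒ g g
Derivation 2: B ⇒ B g ⇒ g g

Two distinct leftmost derivations for the same string.

Ambiguous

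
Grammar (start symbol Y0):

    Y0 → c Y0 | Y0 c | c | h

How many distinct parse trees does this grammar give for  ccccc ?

Parse trees for ccccc (showing first 6 of 16):
  [Y0 c [Y0 c [Y0 c [Y0 c [Y0 c]]]]]
  [Y0 c [Y0 c [Y0 c [Y0 [Y0 c] c]]]]
  [Y0 c [Y0 c [Y0 [Y0 c [Y0 c]] c]]]
  [Y0 c [Y0 c [Y0 [Y0 [Y0 c] c] c]]]
  [Y0 c [Y0 [Y0 c [Y0 c [Y0 c]]] c]]
  [Y0 c [Y0 [Y0 c [Y0 [Y0 c] c]] c]]

16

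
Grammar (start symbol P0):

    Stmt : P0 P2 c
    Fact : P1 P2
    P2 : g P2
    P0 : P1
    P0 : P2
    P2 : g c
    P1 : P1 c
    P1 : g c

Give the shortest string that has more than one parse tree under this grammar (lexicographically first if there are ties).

g c

length 2: g c has 2 parse trees

Two derivations of g c:
  P0 ⇒ P1 ⇒ g c
  P0 ⇒ P2 ⇒ g c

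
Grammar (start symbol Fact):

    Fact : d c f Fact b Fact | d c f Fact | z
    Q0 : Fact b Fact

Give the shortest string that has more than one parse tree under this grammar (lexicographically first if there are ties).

d c f d c f z b z

length 1: no string has ≥2 trees
length 4: no string has ≥2 trees
length 6: no string has ≥2 trees
length 7: no string has ≥2 trees
length 9: d c f d c f z b z has 2 parse trees

Two derivations of d c f d c f z b z:
  Fact ⇒ d c f Fact b Fact ⇒ d c f d c f Fact b Fact ⇒ d c f d c f z b Fact ⇒ d c f d c f z b z
  Fact ⇒ d c f Fact ⇒ d c f d c f Fact b Fact ⇒ d c f d c f z b Fact ⇒ d c f d c f z b z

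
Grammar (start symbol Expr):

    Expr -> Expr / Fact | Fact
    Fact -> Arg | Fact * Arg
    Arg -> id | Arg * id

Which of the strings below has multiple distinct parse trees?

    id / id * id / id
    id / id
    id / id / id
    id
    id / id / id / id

id / id * id / id

id / id * id / id: 2 trees
id / id: 1 tree
id / id / id: 1 tree
id: 1 tree
id / id / id / id: 1 tree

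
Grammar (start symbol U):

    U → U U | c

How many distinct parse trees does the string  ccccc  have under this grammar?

14

Parse trees for ccccc (showing first 6 of 14):
  [U [U c] [U [U c] [U [U c] [U [U c] [U c]]]]]
  [U [U c] [U [U c] [U [U [U c] [U c]] [U c]]]]
  [U [U c] [U [U [U c] [U c]] [U [U c] [U c]]]]
  [U [U c] [U [U [U c] [U [U c] [U c]]] [U c]]]
  [U [U c] [U [U [U [U c] [U c]] [U c]] [U c]]]
  [U [U [U c] [U c]] [U [U c] [U [U c] [U c]]]]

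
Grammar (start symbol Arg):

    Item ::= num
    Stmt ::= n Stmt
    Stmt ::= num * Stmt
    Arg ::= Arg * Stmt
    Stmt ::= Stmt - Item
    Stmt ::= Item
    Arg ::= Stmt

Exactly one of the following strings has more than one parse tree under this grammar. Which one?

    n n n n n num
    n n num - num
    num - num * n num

n n num - num

n n n n n num: 1 tree
n n num - num: 3 trees
num - num * n num: 1 tree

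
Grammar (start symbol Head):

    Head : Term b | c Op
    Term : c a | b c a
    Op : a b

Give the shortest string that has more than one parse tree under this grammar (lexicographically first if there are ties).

length 3: c a b has 2 parse trees

Two derivations of c a b:
  Head ⇒ Term b ⇒ c a b
  Head ⇒ c Op ⇒ c a b

c a b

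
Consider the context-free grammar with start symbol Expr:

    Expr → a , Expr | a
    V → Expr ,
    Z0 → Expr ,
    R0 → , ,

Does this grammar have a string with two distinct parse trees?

Only Expr is reachable from Expr; ignoring the rest: Right-recursive list with a separator: after each atom, whether the separator follows determines the rule. One parse per string.

Unambiguous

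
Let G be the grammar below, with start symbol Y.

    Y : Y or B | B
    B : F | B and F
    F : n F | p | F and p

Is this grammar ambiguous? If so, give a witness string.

Ambiguous

Witness: p and p

Derivation 1: Y ⇒ B ⇒ F ⇒ F and p ⇒ p and p
Derivation 2: Y ⇒ B ⇒ B and F ⇒ F and F ⇒ p and F ⇒ p and p

Two distinct leftmost derivations for the same string.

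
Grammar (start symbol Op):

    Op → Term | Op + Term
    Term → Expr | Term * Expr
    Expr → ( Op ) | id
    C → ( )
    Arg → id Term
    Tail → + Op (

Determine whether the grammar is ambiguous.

(C, Arg, Tail are unreachable from Op, so their rules don't affect L(Op).) This is a standard precedence ladder (Op over Term over Expr), with each level left-recursive on its own operator ('+' at Op, '*' at Term). That structure is LR(1), hence unambiguous.

Unambiguous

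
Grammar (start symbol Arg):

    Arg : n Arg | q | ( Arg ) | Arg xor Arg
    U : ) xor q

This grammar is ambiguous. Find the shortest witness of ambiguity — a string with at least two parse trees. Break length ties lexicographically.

length 1: no string has ≥2 trees
length 2: no string has ≥2 trees
length 3: no string has ≥2 trees
length 4: n q xor q has 2 parse trees

Two derivations of n q xor q:
  Arg ⇒ n Arg ⇒ n Arg xor Arg ⇒ n q xor Arg ⇒ n q xor q
  Arg ⇒ Arg xor Arg ⇒ n Arg xor Arg ⇒ n q xor Arg ⇒ n q xor q

n q xor q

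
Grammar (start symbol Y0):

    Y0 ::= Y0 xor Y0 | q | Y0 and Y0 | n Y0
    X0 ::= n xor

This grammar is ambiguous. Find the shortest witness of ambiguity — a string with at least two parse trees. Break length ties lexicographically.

length 1: no string has ≥2 trees
length 2: no string has ≥2 trees
length 3: no string has ≥2 trees
length 4: n q and q has 2 parse trees

Two derivations of n q and q:
  Y0 ⇒ Y0 and Y0 ⇒ n Y0 and Y0 ⇒ n q and Y0 ⇒ n q and q
  Y0 ⇒ n Y0 ⇒ n Y0 and Y0 ⇒ n q and Y0 ⇒ n q and q

n q and q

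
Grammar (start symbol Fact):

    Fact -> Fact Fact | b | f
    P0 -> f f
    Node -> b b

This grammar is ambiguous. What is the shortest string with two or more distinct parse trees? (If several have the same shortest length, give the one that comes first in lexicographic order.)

b b b

length 1: no string has ≥2 trees
length 2: no string has ≥2 trees
length 3: b b b has 2 parse trees

Two derivations of b b b:
  Fact ⇒ Fact Fact ⇒ Fact Fact Fact ⇒ b Fact Fact ⇒ b b Fact ⇒ b b b
  Fact ⇒ Fact Fact ⇒ b Fact ⇒ b Fact Fact ⇒ b b Fact ⇒ b b b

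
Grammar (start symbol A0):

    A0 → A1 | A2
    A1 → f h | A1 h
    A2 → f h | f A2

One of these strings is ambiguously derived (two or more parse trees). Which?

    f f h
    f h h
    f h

f f h: 1 tree
f h h: 1 tree
f h: 2 trees

f h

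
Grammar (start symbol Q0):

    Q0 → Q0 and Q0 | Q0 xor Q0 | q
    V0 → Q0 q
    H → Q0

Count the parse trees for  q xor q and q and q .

5

Parse trees for q xor q and q and q:
  [Q0 [Q0 [Q0 q] xor [Q0 q]] and [Q0 [Q0 q] and [Q0 q]]]
  [Q0 [Q0 [Q0 [Q0 q] xor [Q0 q]] and [Q0 q]] and [Q0 q]]
  [Q0 [Q0 [Q0 q] xor [Q0 [Q0 q] and [Q0 q]]] and [Q0 q]]
  [Q0 [Q0 q] xor [Q0 [Q0 q] and [Q0 [Q0 q] and [Q0 q]]]]
  [Q0 [Q0 q] xor [Q0 [Q0 [Q0 q] and [Q0 q]] and [Q0 q]]]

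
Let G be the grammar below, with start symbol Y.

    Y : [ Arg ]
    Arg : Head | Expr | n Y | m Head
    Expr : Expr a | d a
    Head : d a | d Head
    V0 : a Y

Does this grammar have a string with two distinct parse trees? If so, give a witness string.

Witness: [ d a ]

Derivation 1: Y ⇒ [ Arg ] ⇒ [ Head ] ⇒ [ d a ]
Derivation 2: Y ⇒ [ Arg ] ⇒ [ Expr ] ⇒ [ d a ]

Two distinct leftmost derivations for the same string.

Ambiguous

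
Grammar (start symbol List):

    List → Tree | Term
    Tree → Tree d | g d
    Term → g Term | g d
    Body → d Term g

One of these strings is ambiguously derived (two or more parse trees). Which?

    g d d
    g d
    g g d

g d d: 1 tree
g d: 2 trees
g g d: 1 tree

g d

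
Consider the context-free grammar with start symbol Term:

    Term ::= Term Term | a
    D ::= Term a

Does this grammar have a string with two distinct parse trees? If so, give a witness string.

Ambiguous

Witness: a a a

Derivation 1: Term ⇒ Term Term ⇒ Term Term Term ⇒ a Term Term ⇒ a a Term ⇒ a a a
Derivation 2: Term ⇒ Term Term ⇒ a Term ⇒ a Term Term ⇒ a a Term ⇒ a a a

Two distinct leftmost derivations for the same string.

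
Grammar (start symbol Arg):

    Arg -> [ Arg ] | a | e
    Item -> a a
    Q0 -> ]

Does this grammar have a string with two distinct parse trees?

Unambiguous

(Item, Q0 are unreachable from Arg, so their rules don't affect L(Arg).) Each string is a nest of matched brackets around a single atom. An opening bracket forces the recursive rule; an atom forces the base rule.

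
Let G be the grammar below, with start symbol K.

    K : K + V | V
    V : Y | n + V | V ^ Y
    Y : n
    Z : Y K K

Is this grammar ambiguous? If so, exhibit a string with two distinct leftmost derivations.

Ambiguous

Witness: n + n

Derivation 1: K ⇒ K + V ⇒ V + V ⇒ Y + V ⇒ n + V ⇒ n + Y ⇒ n + n
Derivation 2: K ⇒ V ⇒ n + V ⇒ n + Y ⇒ n + n

Two distinct leftmost derivations for the same string.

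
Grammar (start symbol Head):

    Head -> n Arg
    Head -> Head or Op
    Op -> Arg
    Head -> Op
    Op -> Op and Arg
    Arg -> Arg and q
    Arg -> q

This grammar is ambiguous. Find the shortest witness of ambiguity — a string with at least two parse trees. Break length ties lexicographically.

q and q

length 1: no string has ≥2 trees
length 2: no string has ≥2 trees
length 3: q and q has 2 parse trees

Two derivations of q and q:
  Head ⇒ Op ⇒ Arg ⇒ Arg and q ⇒ q and q
  Head ⇒ Op ⇒ Op and Arg ⇒ Arg and Arg ⇒ q and Arg ⇒ q and q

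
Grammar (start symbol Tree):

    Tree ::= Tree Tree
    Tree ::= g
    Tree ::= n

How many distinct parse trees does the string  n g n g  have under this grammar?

5

Parse trees for n g n g:
  [Tree [Tree n] [Tree [Tree g] [Tree [Tree n] [Tree g]]]]
  [Tree [Tree n] [Tree [Tree [Tree g] [Tree n]] [Tree g]]]
  [Tree [Tree [Tree n] [Tree g]] [Tree [Tree n] [Tree g]]]
  [Tree [Tree [Tree n] [Tree [Tree g] [Tree n]]] [Tree g]]
  [Tree [Tree [Tree [Tree n] [Tree g]] [Tree n]] [Tree g]]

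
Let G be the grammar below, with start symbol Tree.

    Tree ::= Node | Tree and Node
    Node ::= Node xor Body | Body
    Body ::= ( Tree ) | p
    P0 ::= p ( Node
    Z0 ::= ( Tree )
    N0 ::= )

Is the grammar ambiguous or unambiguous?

Only Tree, Node, Body are reachable from Tree; ignoring the rest: This is a standard precedence ladder (Tree over Node over Body), with each level left-recursive on its own operator ('and' at Tree, 'xor' at Node). That structure is LR(1), hence unambiguous.

Unambiguous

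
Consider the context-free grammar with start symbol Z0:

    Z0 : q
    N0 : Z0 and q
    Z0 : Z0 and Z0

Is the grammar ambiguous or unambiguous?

Witness: q and q and q

Derivation 1: Z0 ⇒ Z0 and Z0 ⇒ q and Z0 ⇒ q and Z0 and Z0 ⇒ q and q and Z0 ⇒ q and q and q
Derivation 2: Z0 ⇒ Z0 and Z0 ⇒ Z0 and Z0 and Z0 ⇒ q and Z0 and Z0 ⇒ q and q and Z0 ⇒ q and q and q

Two distinct leftmost derivations for the same string.

Ambiguous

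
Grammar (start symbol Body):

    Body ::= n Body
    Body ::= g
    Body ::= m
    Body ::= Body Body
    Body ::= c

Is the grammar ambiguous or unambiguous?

Witness: c c c

Derivation 1: Body ⇒ Body Body ⇒ Body Body Body ⇒ c Body Body ⇒ c c Body ⇒ c c c
Derivation 2: Body ⇒ Body Body ⇒ c Body ⇒ c Body Body ⇒ c c Body ⇒ c c c

Two distinct leftmost derivations for the same string.

Ambiguous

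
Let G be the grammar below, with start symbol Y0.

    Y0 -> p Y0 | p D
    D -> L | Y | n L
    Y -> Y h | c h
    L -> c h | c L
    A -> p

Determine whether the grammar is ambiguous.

Ambiguous

Witness: p c h

Derivation 1: Y0 ⇒ p D ⇒ p L ⇒ p c h
Derivation 2: Y0 ⇒ p D ⇒ p Y ⇒ p c h

Two distinct leftmost derivations for the same string.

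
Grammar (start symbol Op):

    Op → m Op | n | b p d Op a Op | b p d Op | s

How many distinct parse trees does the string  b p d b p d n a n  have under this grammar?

Parse trees for b p d b p d n a n:
  [Op b p d [Op b p d [Op n]] a [Op n]]
  [Op b p d [Op b p d [Op n] a [Op n]]]

2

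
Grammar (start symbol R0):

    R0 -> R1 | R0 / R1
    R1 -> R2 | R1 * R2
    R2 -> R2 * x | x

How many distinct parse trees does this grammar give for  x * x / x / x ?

2

Parse trees for x * x / x / x:
  [R0 [R0 [R0 [R1 [R2 [R2 x] * x]]] / [R1 [R2 x]]] / [R1 [R2 x]]]
  [R0 [R0 [R0 [R1 [R1 [R2 x]] * [R2 x]]] / [R1 [R2 x]]] / [R1 [R2 x]]]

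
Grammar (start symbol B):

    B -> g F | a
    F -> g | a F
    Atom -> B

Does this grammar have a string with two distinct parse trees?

Unambiguous

(Atom is unreachable from B, so its rules don't affect L(B).) Restricted to the reachable nonterminals, every rule has the form A → t or A → t B, and no two rules for the same A share a first terminal. The grammar encodes a DFA — one run per string.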